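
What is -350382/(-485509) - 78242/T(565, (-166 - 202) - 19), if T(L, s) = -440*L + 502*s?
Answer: 96581136523/107509656433 ≈ 0.89835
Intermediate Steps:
-350382/(-485509) - 78242/T(565, (-166 - 202) - 19) = -350382/(-485509) - 78242/(-440*565 + 502*((-166 - 202) - 19)) = -350382*(-1/485509) - 78242/(-248600 + 502*(-368 - 19)) = 350382/485509 - 78242/(-248600 + 502*(-387)) = 350382/485509 - 78242/(-248600 - 194274) = 350382/485509 - 78242/(-442874) = 350382/485509 - 78242*(-1/442874) = 350382/485509 + 39121/221437 = 96581136523/107509656433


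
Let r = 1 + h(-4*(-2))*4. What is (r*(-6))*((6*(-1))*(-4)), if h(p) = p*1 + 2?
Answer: -5904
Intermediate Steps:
h(p) = 2 + p (h(p) = p + 2 = 2 + p)
r = 41 (r = 1 + (2 - 4*(-2))*4 = 1 + (2 + 8)*4 = 1 + 10*4 = 1 + 40 = 41)
(r*(-6))*((6*(-1))*(-4)) = (41*(-6))*((6*(-1))*(-4)) = -(-1476)*(-4) = -246*24 = -5904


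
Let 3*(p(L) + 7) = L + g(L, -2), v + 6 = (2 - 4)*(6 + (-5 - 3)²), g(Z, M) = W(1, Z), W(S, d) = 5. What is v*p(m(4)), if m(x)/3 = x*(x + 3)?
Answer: -9928/3 ≈ -3309.3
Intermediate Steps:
m(x) = 3*x*(3 + x) (m(x) = 3*(x*(x + 3)) = 3*(x*(3 + x)) = 3*x*(3 + x))
g(Z, M) = 5
v = -146 (v = -6 + (2 - 4)*(6 + (-5 - 3)²) = -6 - 2*(6 + (-8)²) = -6 - 2*(6 + 64) = -6 - 2*70 = -6 - 140 = -146)
p(L) = -16/3 + L/3 (p(L) = -7 + (L + 5)/3 = -7 + (5 + L)/3 = -7 + (5/3 + L/3) = -16/3 + L/3)
v*p(m(4)) = -146*(-16/3 + (3*4*(3 + 4))/3) = -146*(-16/3 + (3*4*7)/3) = -146*(-16/3 + (⅓)*84) = -146*(-16/3 + 28) = -146*68/3 = -9928/3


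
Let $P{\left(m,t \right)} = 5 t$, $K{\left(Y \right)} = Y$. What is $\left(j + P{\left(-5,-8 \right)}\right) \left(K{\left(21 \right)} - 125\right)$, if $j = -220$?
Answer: $27040$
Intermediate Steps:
$\left(j + P{\left(-5,-8 \right)}\right) \left(K{\left(21 \right)} - 125\right) = \left(-220 + 5 \left(-8\right)\right) \left(21 - 125\right) = \left(-220 - 40\right) \left(-104\right) = \left(-260\right) \left(-104\right) = 27040$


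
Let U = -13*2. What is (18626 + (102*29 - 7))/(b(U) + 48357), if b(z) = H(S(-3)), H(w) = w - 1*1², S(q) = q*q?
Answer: 21577/48365 ≈ 0.44613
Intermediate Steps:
S(q) = q²
H(w) = -1 + w (H(w) = w - 1*1 = w - 1 = -1 + w)
U = -26
b(z) = 8 (b(z) = -1 + (-3)² = -1 + 9 = 8)
(18626 + (102*29 - 7))/(b(U) + 48357) = (18626 + (102*29 - 7))/(8 + 48357) = (18626 + (2958 - 7))/48365 = (18626 + 2951)*(1/48365) = 21577*(1/48365) = 21577/48365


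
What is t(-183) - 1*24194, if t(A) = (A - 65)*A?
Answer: 21190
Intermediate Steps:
t(A) = A*(-65 + A) (t(A) = (-65 + A)*A = A*(-65 + A))
t(-183) - 1*24194 = -183*(-65 - 183) - 1*24194 = -183*(-248) - 24194 = 45384 - 24194 = 21190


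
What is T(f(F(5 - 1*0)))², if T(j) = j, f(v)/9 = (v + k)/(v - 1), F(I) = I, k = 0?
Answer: 2025/16 ≈ 126.56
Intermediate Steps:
f(v) = 9*v/(-1 + v) (f(v) = 9*((v + 0)/(v - 1)) = 9*(v/(-1 + v)) = 9*v/(-1 + v))
T(f(F(5 - 1*0)))² = (9*(5 - 1*0)/(-1 + (5 - 1*0)))² = (9*(5 + 0)/(-1 + (5 + 0)))² = (9*5/(-1 + 5))² = (9*5/4)² = (9*5*(¼))² = (45/4)² = 2025/16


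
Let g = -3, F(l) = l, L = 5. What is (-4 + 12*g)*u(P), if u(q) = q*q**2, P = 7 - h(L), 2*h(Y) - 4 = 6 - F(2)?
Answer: -1080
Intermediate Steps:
h(Y) = 4 (h(Y) = 2 + (6 - 1*2)/2 = 2 + (6 - 2)/2 = 2 + (1/2)*4 = 2 + 2 = 4)
P = 3 (P = 7 - 1*4 = 7 - 4 = 3)
u(q) = q**3
(-4 + 12*g)*u(P) = (-4 + 12*(-3))*3**3 = (-4 - 36)*27 = -40*27 = -1080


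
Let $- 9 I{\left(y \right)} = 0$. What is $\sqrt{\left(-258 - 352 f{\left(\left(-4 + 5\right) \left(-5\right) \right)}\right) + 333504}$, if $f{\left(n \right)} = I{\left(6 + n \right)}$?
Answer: $\sqrt{333246} \approx 577.27$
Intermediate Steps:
$I{\left(y \right)} = 0$ ($I{\left(y \right)} = \left(- \frac{1}{9}\right) 0 = 0$)
$f{\left(n \right)} = 0$
$\sqrt{\left(-258 - 352 f{\left(\left(-4 + 5\right) \left(-5\right) \right)}\right) + 333504} = \sqrt{\left(-258 - 0\right) + 333504} = \sqrt{\left(-258 + 0\right) + 333504} = \sqrt{-258 + 333504} = \sqrt{333246}$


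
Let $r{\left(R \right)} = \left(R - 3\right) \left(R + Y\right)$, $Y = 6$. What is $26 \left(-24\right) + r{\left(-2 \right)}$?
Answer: $-644$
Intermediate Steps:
$r{\left(R \right)} = \left(-3 + R\right) \left(6 + R\right)$ ($r{\left(R \right)} = \left(R - 3\right) \left(R + 6\right) = \left(-3 + R\right) \left(6 + R\right)$)
$26 \left(-24\right) + r{\left(-2 \right)} = 26 \left(-24\right) + \left(-18 + \left(-2\right)^{2} + 3 \left(-2\right)\right) = -624 - 20 = -644$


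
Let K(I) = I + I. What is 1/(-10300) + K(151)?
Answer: 3110599/10300 ≈ 302.00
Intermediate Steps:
K(I) = 2*I
1/(-10300) + K(151) = 1/(-10300) + 2*151 = -1/10300 + 302 = 3110599/10300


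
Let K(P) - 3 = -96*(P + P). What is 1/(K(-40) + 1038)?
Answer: 1/8721 ≈ 0.00011467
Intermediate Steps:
K(P) = 3 - 192*P (K(P) = 3 - 96*(P + P) = 3 - 192*P)
1/(K(-40) + 1038) = 1/((3 - 192*(-40)) + 1038) = 1/((3 + 7680) + 1038) = 1/(7683 + 1038) = 1/8721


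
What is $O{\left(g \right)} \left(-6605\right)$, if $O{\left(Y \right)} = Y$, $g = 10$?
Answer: $-66050$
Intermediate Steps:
$O{\left(g \right)} \left(-6605\right) = 10 \left(-6605\right) = -66050$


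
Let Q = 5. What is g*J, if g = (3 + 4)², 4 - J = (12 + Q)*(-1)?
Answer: 1029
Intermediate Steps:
J = 21 (J = 4 - (12 + 5)*(-1) = 4 - 17*(-1) = 4 - 1*(-17) = 4 + 17 = 21)
g = 49 (g = 7² = 49)
g*J = 49*21 = 1029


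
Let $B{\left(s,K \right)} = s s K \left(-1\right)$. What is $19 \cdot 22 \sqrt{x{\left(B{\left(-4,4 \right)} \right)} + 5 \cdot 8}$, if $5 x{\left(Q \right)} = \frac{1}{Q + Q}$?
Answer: $\frac{209 \sqrt{255990}}{40} \approx 2643.6$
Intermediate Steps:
$B{\left(s,K \right)} = - K s^{2}$ ($B{\left(s,K \right)} = s^{2} K \left(-1\right) = K s^{2} \left(-1\right) = - K s^{2}$)
$x{\left(Q \right)} = \frac{1}{10 Q}$ ($x{\left(Q \right)} = \frac{1}{5 \left(Q + Q\right)} = \frac{1}{5 \cdot 2 Q} = \frac{\frac{1}{2} \frac{1}{Q}}{5} = \frac{1}{10 Q}$)
$19 \cdot 22 \sqrt{x{\left(B{\left(-4,4 \right)} \right)} + 5 \cdot 8} = 19 \cdot 22 \sqrt{\frac{1}{10 \left(\left(-1\right) 4 \left(-4\right)^{2}\right)} + 5 \cdot 8} = 418 \sqrt{\frac{1}{10 \left(\left(-1\right) 4 \cdot 16\right)} + 40} = 418 \sqrt{\frac{1}{10 \left(-64\right)} + 40} = 418 \sqrt{\frac{1}{10} \left(- \frac{1}{64}\right) + 40} = 418 \sqrt{- \frac{1}{640} + 40} = 418 \sqrt{\frac{25599}{640}} = 418 \frac{\sqrt{255990}}{80} = \frac{209 \sqrt{255990}}{40}$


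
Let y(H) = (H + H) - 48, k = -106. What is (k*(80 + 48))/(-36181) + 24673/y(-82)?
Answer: -889817397/7670372 ≈ -116.01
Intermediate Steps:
y(H) = -48 + 2*H (y(H) = 2*H - 48 = -48 + 2*H)
(k*(80 + 48))/(-36181) + 24673/y(-82) = -106*(80 + 48)/(-36181) + 24673/(-48 + 2*(-82)) = -106*128*(-1/36181) + 24673/(-48 - 164) = -13568*(-1/36181) + 24673/(-212) = 13568/36181 + 24673*(-1/212) = 13568/36181 - 24673/212 = -889817397/7670372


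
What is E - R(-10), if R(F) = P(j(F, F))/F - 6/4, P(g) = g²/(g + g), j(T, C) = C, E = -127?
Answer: -126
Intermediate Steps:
P(g) = g/2 (P(g) = g²/((2*g)) = (1/(2*g))*g² = g/2)
R(F) = -1 (R(F) = (F/2)/F - 6/4 = ½ - 6*¼ = ½ - 3/2 = -1)
E - R(-10) = -127 - 1*(-1) = -127 + 1 = -126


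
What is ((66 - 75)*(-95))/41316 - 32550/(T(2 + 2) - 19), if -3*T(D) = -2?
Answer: 2222895/1252 ≈ 1775.5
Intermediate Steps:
T(D) = 2/3 (T(D) = -1/3*(-2) = 2/3)
((66 - 75)*(-95))/41316 - 32550/(T(2 + 2) - 19) = ((66 - 75)*(-95))/41316 - 32550/(2/3 - 19) = -9*(-95)*(1/41316) - 32550/((-55/3*1)) = 855*(1/41316) - 32550/(-55/3) = 285/13772 - 32550*(-3/55) = 285/13772 + 19530/11 = 2222895/1252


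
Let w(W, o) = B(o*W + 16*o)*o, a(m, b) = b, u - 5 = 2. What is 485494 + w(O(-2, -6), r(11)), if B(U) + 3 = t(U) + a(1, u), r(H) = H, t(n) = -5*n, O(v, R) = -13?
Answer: 483723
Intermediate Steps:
u = 7 (u = 5 + 2 = 7)
B(U) = 4 - 5*U (B(U) = -3 + (-5*U + 7) = -3 + (7 - 5*U) = 4 - 5*U)
w(W, o) = o*(4 - 80*o - 5*W*o) (w(W, o) = (4 - 5*(o*W + 16*o))*o = (4 - 5*(W*o + 16*o))*o = (4 - 5*(16*o + W*o))*o = (4 + (-80*o - 5*W*o))*o = (4 - 80*o - 5*W*o)*o = o*(4 - 80*o - 5*W*o))
485494 + w(O(-2, -6), r(11)) = 485494 - 1*11*(-4 + 5*11*(16 - 13)) = 485494 - 1*11*(-4 + 5*11*3) = 485494 - 1*11*(-4 + 165) = 485494 - 1*11*161 = 485494 - 1771 = 483723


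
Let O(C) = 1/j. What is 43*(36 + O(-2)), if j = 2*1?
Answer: 3139/2 ≈ 1569.5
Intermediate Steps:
j = 2
O(C) = 1/2
43*(36 + O(-2)) = 43*(36 + 1/2) = 43*(73/2) = 3139/2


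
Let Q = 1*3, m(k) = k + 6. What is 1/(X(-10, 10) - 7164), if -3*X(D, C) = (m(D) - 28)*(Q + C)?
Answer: -3/21076 ≈ -0.00014234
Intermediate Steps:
m(k) = 6 + k
Q = 3
X(D, C) = -(-22 + D)*(3 + C)/3 (X(D, C) = -((6 + D) - 28)*(3 + C)/3 = -(-22 + D)*(3 + C)/3)
1/(X(-10, 10) - 7164) = 1/((22 - 1*(-10) + (22/3)*10 - 1/3*10*(-10)) - 7164) = 1/((22 + 10 + 220/3 + 100/3) - 7164) = 1/(416/3 - 7164) = 1/(-21076/3) = -3/21076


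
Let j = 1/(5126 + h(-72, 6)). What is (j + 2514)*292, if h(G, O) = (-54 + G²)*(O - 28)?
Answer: 39543118150/53867 ≈ 7.3409e+5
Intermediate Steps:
h(G, O) = (-54 + G²)*(-28 + O)
j = -1/107734 (j = 1/(5126 + (1512 - 54*6 - 28*(-72)² + 6*(-72)²)) = 1/(5126 + (1512 - 324 - 28*5184 + 6*5184)) = 1/(5126 + (1512 - 324 - 145152 + 31104)) = 1/(5126 - 112860) = 1/(-107734) = -1/107734 ≈ -9.2821e-6)
(j + 2514)*292 = (-1/107734 + 2514)*292 = (270843275/107734)*292 = 39543118150/53867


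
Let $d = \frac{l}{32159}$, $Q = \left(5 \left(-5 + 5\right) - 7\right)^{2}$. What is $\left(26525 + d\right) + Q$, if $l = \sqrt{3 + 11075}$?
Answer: $26574 + \frac{\sqrt{11078}}{32159} \approx 26574.0$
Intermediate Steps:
$Q = 49$ ($Q = \left(5 \cdot 0 - 7\right)^{2} = \left(0 - 7\right)^{2} = \left(-7\right)^{2} = 49$)
$l = \sqrt{11078} \approx 105.25$
$d = \frac{\sqrt{11078}}{32159} \approx 0.0032729$
$\left(26525 + d\right) + Q = \left(26525 + \frac{\sqrt{11078}}{32159}\right) + 49 = 26574 + \frac{\sqrt{11078}}{32159}$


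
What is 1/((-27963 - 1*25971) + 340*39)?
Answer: -1/40674 ≈ -2.4586e-5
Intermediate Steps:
1/((-27963 - 1*25971) + 340*39) = 1/((-27963 - 25971) + 13260) = 1/(-53934 + 13260) = 1/(-40674) = -1/40674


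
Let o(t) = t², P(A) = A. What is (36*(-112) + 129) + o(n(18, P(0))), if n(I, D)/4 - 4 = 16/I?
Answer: -285167/81 ≈ -3520.6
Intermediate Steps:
n(I, D) = 16 + 64/I (n(I, D) = 16 + 4*(16/I) = 16 + 64/I)
(36*(-112) + 129) + o(n(18, P(0))) = (36*(-112) + 129) + (16 + 64/18)² = (-4032 + 129) + (16 + 64*(1/18))² = -3903 + (16 + 32/9)² = -3903 + (176/9)² = -3903 + 30976/81 = -285167/81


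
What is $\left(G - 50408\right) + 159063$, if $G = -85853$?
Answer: $22802$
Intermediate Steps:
$\left(G - 50408\right) + 159063 = \left(-85853 - 50408\right) + 159063 = -136261 + 159063 = 22802$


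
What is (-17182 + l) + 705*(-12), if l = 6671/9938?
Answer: -254823525/9938 ≈ -25641.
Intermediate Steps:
l = 6671/9938 (l = 6671*(1/9938) = 6671/9938 ≈ 0.67126)
(-17182 + l) + 705*(-12) = (-17182 + 6671/9938) + 705*(-12) = -170748045/9938 - 8460 = -254823525/9938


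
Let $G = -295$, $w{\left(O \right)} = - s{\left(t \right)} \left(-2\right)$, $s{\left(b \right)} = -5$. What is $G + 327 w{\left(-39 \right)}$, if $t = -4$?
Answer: $-3565$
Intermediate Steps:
$w{\left(O \right)} = -10$ ($w{\left(O \right)} = \left(-1\right) \left(-5\right) \left(-2\right) = 5 \left(-2\right) = -10$)
$G + 327 w{\left(-39 \right)} = -295 + 327 \left(-10\right) = -295 - 3270 = -3565$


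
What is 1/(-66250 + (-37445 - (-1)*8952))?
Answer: -1/94743 ≈ -1.0555e-5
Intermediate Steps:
1/(-66250 + (-37445 - (-1)*8952)) = 1/(-66250 + (-37445 - 1*(-8952))) = 1/(-66250 + (-37445 + 8952)) = 1/(-66250 - 28493) = 1/(-94743) = -1/94743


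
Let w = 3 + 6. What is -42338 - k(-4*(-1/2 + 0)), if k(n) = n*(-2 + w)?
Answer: -42352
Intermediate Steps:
w = 9
k(n) = 7*n (k(n) = n*(-2 + 9) = n*7 = 7*n)
-42338 - k(-4*(-1/2 + 0)) = -42338 - 7*(-4*(-1/2 + 0)) = -42338 - 7*(-4*(-1/2)) = -42338 - 7*2 = -42338 - 1*14 = -42338 - 14 = -42352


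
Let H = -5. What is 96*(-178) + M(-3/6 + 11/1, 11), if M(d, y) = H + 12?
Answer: -17081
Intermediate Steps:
M(d, y) = 7 (M(d, y) = -5 + 12 = 7)
96*(-178) + M(-3/6 + 11/1, 11) = 96*(-178) + 7 = -17088 + 7 = -17081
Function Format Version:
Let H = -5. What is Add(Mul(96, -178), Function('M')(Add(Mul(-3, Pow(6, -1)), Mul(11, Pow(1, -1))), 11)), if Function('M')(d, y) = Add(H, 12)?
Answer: -17081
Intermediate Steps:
Function('M')(d, y) = 7 (Function('M')(d, y) = Add(-5, 12) = 7)
Add(Mul(96, -178), Function('M')(Add(Mul(-3, Pow(6, -1)), Mul(11, Pow(1, -1))), 11)) = Add(Mul(96, -178), 7) = Add(-17088, 7) = -17081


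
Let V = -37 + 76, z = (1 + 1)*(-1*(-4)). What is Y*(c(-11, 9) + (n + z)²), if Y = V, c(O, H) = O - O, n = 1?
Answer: 3159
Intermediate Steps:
z = 8 (z = 2*4 = 8)
c(O, H) = 0
V = 39
Y = 39
Y*(c(-11, 9) + (n + z)²) = 39*(0 + (1 + 8)²) = 39*(0 + 9²) = 39*(0 + 81) = 39*81 = 3159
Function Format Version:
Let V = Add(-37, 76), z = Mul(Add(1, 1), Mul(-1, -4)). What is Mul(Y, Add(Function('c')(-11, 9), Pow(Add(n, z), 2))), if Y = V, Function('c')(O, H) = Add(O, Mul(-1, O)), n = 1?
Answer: 3159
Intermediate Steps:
z = 8 (z = Mul(2, 4) = 8)
Function('c')(O, H) = 0
V = 39
Y = 39
Mul(Y, Add(Function('c')(-11, 9), Pow(Add(n, z), 2))) = Mul(39, Add(0, Pow(Add(1, 8), 2))) = Mul(39, Add(0, Pow(9, 2))) = Mul(39, Add(0, 81)) = Mul(39, 81) = 3159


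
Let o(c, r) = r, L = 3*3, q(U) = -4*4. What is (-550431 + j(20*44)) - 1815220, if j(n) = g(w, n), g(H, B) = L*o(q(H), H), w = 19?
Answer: -2365480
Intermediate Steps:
q(U) = -16
L = 9
g(H, B) = 9*H
j(n) = 171 (j(n) = 9*19 = 171)
(-550431 + j(20*44)) - 1815220 = (-550431 + 171) - 1815220 = -550260 - 1815220 = -2365480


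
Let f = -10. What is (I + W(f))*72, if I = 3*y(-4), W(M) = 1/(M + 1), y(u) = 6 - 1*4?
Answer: 424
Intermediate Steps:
y(u) = 2 (y(u) = 6 - 4 = 2)
W(M) = 1/(1 + M)
I = 6 (I = 3*2 = 6)
(I + W(f))*72 = (6 + 1/(1 - 10))*72 = (6 + 1/(-9))*72 = (6 - ⅑)*72 = (53/9)*72 = 424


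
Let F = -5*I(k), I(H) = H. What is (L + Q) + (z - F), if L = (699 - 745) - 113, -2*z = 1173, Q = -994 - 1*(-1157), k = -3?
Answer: -1195/2 ≈ -597.50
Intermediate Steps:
Q = 163 (Q = -994 + 1157 = 163)
F = 15 (F = -5*(-3) = 15)
z = -1173/2 (z = -½*1173 = -1173/2 ≈ -586.50)
L = -159 (L = -46 - 113 = -159)
(L + Q) + (z - F) = (-159 + 163) + (-1173/2 - 1*15) = 4 + (-1173/2 - 15) = 4 - 1203/2 = -1195/2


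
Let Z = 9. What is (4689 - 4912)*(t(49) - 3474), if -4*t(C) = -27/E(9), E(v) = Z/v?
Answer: 3092787/4 ≈ 7.7320e+5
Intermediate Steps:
E(v) = 9/v
t(C) = 27/4 (t(C) = -(-27)/(4*(9/9)) = -(-27)/(4*(9*(1/9))) = -(-27)/(4*1) = -(-27)/4 = -1/4*(-27) = 27/4)
(4689 - 4912)*(t(49) - 3474) = (4689 - 4912)*(27/4 - 3474) = -223*(-13869/4) = 3092787/4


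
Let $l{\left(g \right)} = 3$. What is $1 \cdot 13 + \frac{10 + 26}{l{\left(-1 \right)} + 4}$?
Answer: $\frac{127}{7} \approx 18.143$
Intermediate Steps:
$1 \cdot 13 + \frac{10 + 26}{l{\left(-1 \right)} + 4} = 1 \cdot 13 + \frac{10 + 26}{3 + 4} = 13 + \frac{36}{7} = \frac{127}{7}$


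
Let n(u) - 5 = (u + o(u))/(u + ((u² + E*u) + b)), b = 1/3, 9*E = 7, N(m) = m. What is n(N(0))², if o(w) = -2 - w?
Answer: 1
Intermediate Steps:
E = 7/9 (E = (⅑)*7 = 7/9 ≈ 0.77778)
b = ⅓ ≈ 0.33333
n(u) = 5 - 2/(⅓ + u² + 16*u/9) (n(u) = 5 + (u + (-2 - u))/(u + ((u² + 7*u/9) + ⅓)) = 5 - 2/(u + (⅓ + u² + 7*u/9)) = 5 - 2/(⅓ + u² + 16*u/9))
n(N(0))² = ((-3 + 45*0² + 80*0)/(3 + 9*0² + 16*0))² = ((-3 + 45*0 + 0)/(3 + 9*0 + 0))² = ((-3 + 0 + 0)/(3 + 0 + 0))² = (-3/3)² = ((⅓)*(-3))² = (-1)² = 1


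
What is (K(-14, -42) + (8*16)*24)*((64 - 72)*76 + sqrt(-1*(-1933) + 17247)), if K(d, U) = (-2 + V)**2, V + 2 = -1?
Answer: -1882976 + 6194*sqrt(4795) ≈ -1.4541e+6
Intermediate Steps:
V = -3 (V = -2 - 1 = -3)
K(d, U) = 25 (K(d, U) = (-2 - 3)**2 = (-5)**2 = 25)
(K(-14, -42) + (8*16)*24)*((64 - 72)*76 + sqrt(-1*(-1933) + 17247)) = (25 + (8*16)*24)*((64 - 72)*76 + sqrt(-1*(-1933) + 17247)) = (25 + 128*24)*(-8*76 + sqrt(1933 + 17247)) = (25 + 3072)*(-608 + sqrt(19180)) = 3097*(-608 + 2*sqrt(4795)) = -1882976 + 6194*sqrt(4795)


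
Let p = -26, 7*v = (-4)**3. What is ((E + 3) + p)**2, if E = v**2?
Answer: 8814961/2401 ≈ 3671.4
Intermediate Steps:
v = -64/7 (v = (1/7)*(-4)**3 = (1/7)*(-64) = -64/7 ≈ -9.1429)
E = 4096/49 (E = (-64/7)**2 = 4096/49 ≈ 83.592)
((E + 3) + p)**2 = ((4096/49 + 3) - 26)**2 = (4243/49 - 26)**2 = (2969/49)**2 = 8814961/2401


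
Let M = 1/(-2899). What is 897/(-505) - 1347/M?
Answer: 1972000368/505 ≈ 3.9050e+6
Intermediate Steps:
M = -1/2899 ≈ -0.00034495
897/(-505) - 1347/M = 897/(-505) - 1347/(-1/2899) = 897*(-1/505) - 1347*(-2899) = -897/505 + 3904953 = 1972000368/505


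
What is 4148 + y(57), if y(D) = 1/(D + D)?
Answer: 472873/114 ≈ 4148.0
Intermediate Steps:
y(D) = 1/(2*D)
4148 + y(57) = 4148 + (½)/57 = 4148 + (½)*(1/57) = 4148 + 1/114 = 472873/114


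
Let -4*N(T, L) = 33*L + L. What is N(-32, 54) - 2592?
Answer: -3051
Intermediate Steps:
N(T, L) = -17*L/2 (N(T, L) = -(33*L + L)/4 = -17*L/2)
N(-32, 54) - 2592 = -17/2*54 - 2592 = -459 - 2592 = -3051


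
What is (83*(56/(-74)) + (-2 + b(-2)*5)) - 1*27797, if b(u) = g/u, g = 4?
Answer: -1031257/37 ≈ -27872.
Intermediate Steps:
b(u) = 4/u
(83*(56/(-74)) + (-2 + b(-2)*5)) - 1*27797 = (83*(56/(-74)) + (-2 + (4/(-2))*5)) - 1*27797 = (83*(56*(-1/74)) + (-2 + (4*(-1/2))*5)) - 27797 = (83*(-28/37) + (-2 - 2*5)) - 27797 = (-2324/37 + (-2 - 10)) - 27797 = (-2324/37 - 12) - 27797 = -2768/37 - 27797 = -1031257/37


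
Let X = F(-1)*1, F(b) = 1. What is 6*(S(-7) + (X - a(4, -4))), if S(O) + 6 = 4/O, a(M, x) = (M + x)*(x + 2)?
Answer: -234/7 ≈ -33.429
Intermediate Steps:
a(M, x) = (2 + x)*(M + x) (a(M, x) = (M + x)*(2 + x) = (2 + x)*(M + x))
X = 1 (X = 1*1 = 1)
S(O) = -6 + 4/O
6*(S(-7) + (X - a(4, -4))) = 6*((-6 + 4/(-7)) + (1 - ((-4)² + 2*4 + 2*(-4) + 4*(-4)))) = 6*((-6 + 4*(-⅐)) + (1 - (16 + 8 - 8 - 16))) = 6*((-6 - 4/7) + (1 - 1*0)) = 6*(-46/7 + (1 + 0)) = 6*(-46/7 + 1) = 6*(-39/7) = -234/7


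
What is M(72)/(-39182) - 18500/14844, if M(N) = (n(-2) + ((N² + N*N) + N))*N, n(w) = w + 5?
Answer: -1485751403/72702201 ≈ -20.436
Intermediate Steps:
n(w) = 5 + w
M(N) = N*(3 + N + 2*N²) (M(N) = ((5 - 2) + ((N² + N*N) + N))*N = (3 + ((N² + N²) + N))*N = (3 + (2*N² + N))*N = (3 + (N + 2*N²))*N = (3 + N + 2*N²)*N = N*(3 + N + 2*N²))
M(72)/(-39182) - 18500/14844 = (72*(3 + 72 + 2*72²))/(-39182) - 18500/14844 = (72*(3 + 72 + 2*5184))*(-1/39182) - 18500*1/14844 = (72*(3 + 72 + 10368))*(-1/39182) - 4625/3711 = (72*10443)*(-1/39182) - 4625/3711 = 751896*(-1/39182) - 4625/3711 = -375948/19591 - 4625/3711 = -1485751403/72702201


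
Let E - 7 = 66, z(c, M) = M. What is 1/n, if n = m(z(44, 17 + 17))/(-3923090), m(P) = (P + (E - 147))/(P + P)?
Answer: 6669253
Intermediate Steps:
E = 73 (E = 7 + 66 = 73)
m(P) = (-74 + P)/(2*P) (m(P) = (P + (73 - 147))/(P + P) = (P - 74)/((2*P)) = (-74 + P)*(1/(2*P)) = (-74 + P)/(2*P))
n = 1/6669253 (n = ((-74 + (17 + 17))/(2*(17 + 17)))/(-3923090) = ((½)*(-74 + 34)/34)*(-1/3923090) = ((½)*(1/34)*(-40))*(-1/3923090) = -10/17*(-1/3923090) = 1/6669253 ≈ 1.4994e-7)
1/n = 1/(1/6669253) = 6669253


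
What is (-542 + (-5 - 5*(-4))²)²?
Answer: 100489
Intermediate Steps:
(-542 + (-5 - 5*(-4))²)² = (-542 + (-5 + 20)²)² = (-542 + 15²)² = (-542 + 225)² = (-317)² = 100489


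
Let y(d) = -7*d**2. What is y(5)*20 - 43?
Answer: -3543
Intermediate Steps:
y(5)*20 - 43 = -7*5**2*20 - 43 = -7*25*20 - 43 = -175*20 - 43 = -3500 - 43 = -3543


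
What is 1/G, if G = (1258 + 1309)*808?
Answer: 1/2074136 ≈ 4.8213e-7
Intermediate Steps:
G = 2074136 (G = 2567*808 = 2074136)
1/G = 1/2074136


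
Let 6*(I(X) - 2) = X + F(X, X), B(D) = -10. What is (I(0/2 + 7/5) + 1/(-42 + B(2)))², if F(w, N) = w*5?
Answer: 772641/67600 ≈ 11.430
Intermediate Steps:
F(w, N) = 5*w
I(X) = 2 + X (I(X) = 2 + (X + 5*X)/6 = 2 + (6*X)/6 = 2 + X)
(I(0/2 + 7/5) + 1/(-42 + B(2)))² = ((2 + (0/2 + 7/5)) + 1/(-42 - 10))² = ((2 + (0*(½) + 7*(⅕))) + 1/(-52))² = ((2 + (0 + 7/5)) - 1/52)² = ((2 + 7/5) - 1/52)² = (17/5 - 1/52)² = (879/260)² = 772641/67600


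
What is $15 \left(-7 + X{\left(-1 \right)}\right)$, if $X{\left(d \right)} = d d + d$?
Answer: $-105$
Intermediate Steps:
$X{\left(d \right)} = d + d^{2}$ ($X{\left(d \right)} = d^{2} + d = d + d^{2}$)
$15 \left(-7 + X{\left(-1 \right)}\right) = 15 \left(-7 - \left(1 - 1\right)\right) = 15 \left(-7 - 0\right) = 15 \left(-7 + 0\right) = 15 \left(-7\right) = -105$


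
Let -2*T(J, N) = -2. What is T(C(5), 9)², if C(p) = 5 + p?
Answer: 1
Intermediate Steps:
T(J, N) = 1 (T(J, N) = -½*(-2) = 1)
T(C(5), 9)² = 1² = 1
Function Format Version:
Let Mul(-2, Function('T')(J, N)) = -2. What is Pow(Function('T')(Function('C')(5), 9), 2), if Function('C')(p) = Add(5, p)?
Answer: 1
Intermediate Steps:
Function('T')(J, N) = 1 (Function('T')(J, N) = Mul(Rational(-1, 2), -2) = 1)
Pow(Function('T')(Function('C')(5), 9), 2) = Pow(1, 2) = 1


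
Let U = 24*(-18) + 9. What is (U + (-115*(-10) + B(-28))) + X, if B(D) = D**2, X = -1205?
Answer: 306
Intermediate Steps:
U = -423 (U = -432 + 9 = -423)
(U + (-115*(-10) + B(-28))) + X = (-423 + (-115*(-10) + (-28)**2)) - 1205 = (-423 + (1150 + 784)) - 1205 = (-423 + 1934) - 1205 = 1511 - 1205 = 306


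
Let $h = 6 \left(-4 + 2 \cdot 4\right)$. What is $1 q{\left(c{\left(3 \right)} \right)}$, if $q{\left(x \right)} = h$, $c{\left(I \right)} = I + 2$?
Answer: $24$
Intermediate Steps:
$c{\left(I \right)} = 2 + I$
$h = 24$ ($h = 6 \left(-4 + 8\right) = 6 \cdot 4 = 24$)
$q{\left(x \right)} = 24$
$1 q{\left(c{\left(3 \right)} \right)} = 1 \cdot 24 = 24$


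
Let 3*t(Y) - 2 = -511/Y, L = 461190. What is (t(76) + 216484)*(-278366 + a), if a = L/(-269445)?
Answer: -289678075432861/4807 ≈ -6.0262e+10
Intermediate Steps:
t(Y) = 2/3 - 511/(3*Y) (t(Y) = 2/3 + (-511/Y)/3 = 2/3 - 511/(3*Y))
a = -30746/17963 (a = 461190/(-269445) = 461190*(-1/269445) = -30746/17963 ≈ -1.7116)
(t(76) + 216484)*(-278366 + a) = ((1/3)*(-511 + 2*76)/76 + 216484)*(-278366 - 30746/17963) = ((1/3)*(1/76)*(-511 + 152) + 216484)*(-5000319204/17963) = ((1/3)*(1/76)*(-359) + 216484)*(-5000319204/17963) = (-359/228 + 216484)*(-5000319204/17963) = (49357993/228)*(-5000319204/17963) = -289678075432861/4807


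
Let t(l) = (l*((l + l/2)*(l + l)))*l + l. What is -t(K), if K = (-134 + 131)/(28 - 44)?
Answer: -12531/65536 ≈ -0.19121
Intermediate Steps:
K = 3/16 (K = -3/(-16) = -3*(-1/16) = 3/16 ≈ 0.18750)
t(l) = l + 3*l⁴ (t(l) = (l*((l + l*(½))*(2*l)))*l + l = (l*((l + l/2)*(2*l)))*l + l = (l*((3*l/2)*(2*l)))*l + l = (l*(3*l²))*l + l = (3*l³)*l + l = 3*l⁴ + l = l + 3*l⁴)
-t(K) = -(3/16 + 3*(3/16)⁴) = -(3/16 + 3*(81/65536)) = -(3/16 + 243/65536) = -1*12531/65536 = -12531/65536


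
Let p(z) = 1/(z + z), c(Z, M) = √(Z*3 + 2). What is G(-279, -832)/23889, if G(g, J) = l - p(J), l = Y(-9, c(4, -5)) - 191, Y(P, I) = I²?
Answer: -294527/39751296 ≈ -0.0074092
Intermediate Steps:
c(Z, M) = √(2 + 3*Z) (c(Z, M) = √(3*Z + 2) = √(2 + 3*Z))
p(z) = 1/(2*z)
l = -177 (l = (√(2 + 3*4))² - 191 = (√(2 + 12))² - 191 = (√14)² - 191 = 14 - 191 = -177)
G(g, J) = -177 - 1/(2*J)
G(-279, -832)/23889 = (-177 - ½/(-832))/23889 = (-177 - ½*(-1/832))*(1/23889) = (-177 + 1/1664)*(1/23889) = -294527/1664*1/23889 = -294527/39751296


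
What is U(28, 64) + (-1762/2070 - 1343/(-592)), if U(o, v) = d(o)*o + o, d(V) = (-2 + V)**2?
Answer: 11615588773/612720 ≈ 18957.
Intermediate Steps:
U(o, v) = o + o*(-2 + o)**2 (U(o, v) = (-2 + o)**2*o + o = o*(-2 + o)**2 + o = o + o*(-2 + o)**2)
U(28, 64) + (-1762/2070 - 1343/(-592)) = 28*(1 + (-2 + 28)**2) + (-1762/2070 - 1343/(-592)) = 28*(1 + 26**2) + (-1762*1/2070 - 1343*(-1/592)) = 28*(1 + 676) + (-881/1035 + 1343/592) = 28*677 + 868453/612720 = 18956 + 868453/612720 = 11615588773/612720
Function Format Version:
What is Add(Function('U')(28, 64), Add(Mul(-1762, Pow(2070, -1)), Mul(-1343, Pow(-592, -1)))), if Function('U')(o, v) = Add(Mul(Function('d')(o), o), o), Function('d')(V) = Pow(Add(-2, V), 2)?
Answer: Rational(11615588773, 612720) ≈ 18957.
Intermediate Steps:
Function('U')(o, v) = Add(o, Mul(o, Pow(Add(-2, o), 2))) (Function('U')(o, v) = Add(Mul(Pow(Add(-2, o), 2), o), o) = Add(Mul(o, Pow(Add(-2, o), 2)), o) = Add(o, Mul(o, Pow(Add(-2, o), 2))))
Add(Function('U')(28, 64), Add(Mul(-1762, Pow(2070, -1)), Mul(-1343, Pow(-592, -1)))) = Add(Mul(28, Add(1, Pow(Add(-2, 28), 2))), Add(Mul(-1762, Pow(2070, -1)), Mul(-1343, Pow(-592, -1)))) = Add(Mul(28, Add(1, Pow(26, 2))), Add(Mul(-1762, Rational(1, 2070)), Mul(-1343, Rational(-1, 592)))) = Add(Mul(28, Add(1, 676)), Add(Rational(-881, 1035), Rational(1343, 592))) = Add(Mul(28, 677), Rational(868453, 612720)) = Add(18956, Rational(868453, 612720)) = Rational(11615588773, 612720)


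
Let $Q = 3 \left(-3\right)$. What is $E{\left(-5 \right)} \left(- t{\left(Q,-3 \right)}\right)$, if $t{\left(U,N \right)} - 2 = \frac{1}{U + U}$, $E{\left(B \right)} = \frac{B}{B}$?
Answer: $- \frac{35}{18} \approx -1.9444$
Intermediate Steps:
$E{\left(B \right)} = 1$
$Q = -9$
$t{\left(U,N \right)} = 2 + \frac{1}{2 U}$ ($t{\left(U,N \right)} = 2 + \frac{1}{U + U} = 2 + \frac{1}{2 U}$)
$E{\left(-5 \right)} \left(- t{\left(Q,-3 \right)}\right) = 1 \left(- (2 + \frac{1}{2 \left(-9\right)})\right) = 1 \left(- (2 + \frac{1}{2} \left(- \frac{1}{9}\right))\right) = 1 \left(- (2 - \frac{1}{18})\right) = 1 \left(\left(-1\right) \frac{35}{18}\right) = 1 \left(- \frac{35}{18}\right) = - \frac{35}{18}$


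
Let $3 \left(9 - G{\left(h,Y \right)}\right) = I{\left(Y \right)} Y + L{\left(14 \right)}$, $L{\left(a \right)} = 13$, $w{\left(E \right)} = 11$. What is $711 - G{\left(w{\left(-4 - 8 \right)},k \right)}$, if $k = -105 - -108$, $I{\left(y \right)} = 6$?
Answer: $\frac{2137}{3} \approx 712.33$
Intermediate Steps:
$k = 3$ ($k = -105 + 108 = 3$)
$G{\left(h,Y \right)} = \frac{14}{3} - 2 Y$ ($G{\left(h,Y \right)} = 9 - \frac{6 Y + 13}{3} = 9 - \frac{13 + 6 Y}{3} = 9 - \left(\frac{13}{3} + 2 Y\right) = \frac{14}{3} - 2 Y$)
$711 - G{\left(w{\left(-4 - 8 \right)},k \right)} = 711 - \left(\frac{14}{3} - 6\right) = 711 - - \frac{4}{3} = 711 + \frac{4}{3} = \frac{2137}{3}$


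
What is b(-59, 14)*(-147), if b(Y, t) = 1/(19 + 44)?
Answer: -7/3 ≈ -2.3333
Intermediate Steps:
b(Y, t) = 1/63
b(-59, 14)*(-147) = (1/63)*(-147) = -7/3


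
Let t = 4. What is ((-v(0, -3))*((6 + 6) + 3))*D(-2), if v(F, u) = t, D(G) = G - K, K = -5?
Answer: -180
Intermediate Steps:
D(G) = 5 + G (D(G) = G - 1*(-5) = G + 5 = 5 + G)
v(F, u) = 4
((-v(0, -3))*((6 + 6) + 3))*D(-2) = ((-1*4)*((6 + 6) + 3))*(5 - 2) = -4*(12 + 3)*3 = -4*15*3 = -60*3 = -180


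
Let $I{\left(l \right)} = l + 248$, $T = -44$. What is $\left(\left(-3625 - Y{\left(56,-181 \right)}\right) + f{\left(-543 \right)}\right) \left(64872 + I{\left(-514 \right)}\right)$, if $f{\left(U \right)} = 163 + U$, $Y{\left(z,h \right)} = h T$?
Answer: $-773269214$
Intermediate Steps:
$Y{\left(z,h \right)} = - 44 h$ ($Y{\left(z,h \right)} = h \left(-44\right) = - 44 h$)
$I{\left(l \right)} = 248 + l$
$\left(\left(-3625 - Y{\left(56,-181 \right)}\right) + f{\left(-543 \right)}\right) \left(64872 + I{\left(-514 \right)}\right) = \left(\left(-3625 - \left(-44\right) \left(-181\right)\right) + \left(163 - 543\right)\right) \left(64872 + \left(248 - 514\right)\right) = \left(\left(-3625 - 7964\right) - 380\right) \left(64872 - 266\right) = \left(\left(-3625 - 7964\right) - 380\right) 64606 = \left(-11589 - 380\right) 64606 = \left(-11969\right) 64606 = -773269214$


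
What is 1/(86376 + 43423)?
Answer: 1/129799 ≈ 7.7042e-6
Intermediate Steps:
1/(86376 + 43423) = 1/129799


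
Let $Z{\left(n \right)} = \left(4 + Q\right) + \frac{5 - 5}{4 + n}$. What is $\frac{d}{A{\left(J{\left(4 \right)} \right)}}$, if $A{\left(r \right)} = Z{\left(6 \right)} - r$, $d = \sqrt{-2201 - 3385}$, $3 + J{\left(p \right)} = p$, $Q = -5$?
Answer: $- \frac{7 i \sqrt{114}}{2} \approx - 37.37 i$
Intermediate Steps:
$J{\left(p \right)} = -3 + p$
$d = 7 i \sqrt{114}$ ($d = \sqrt{-5586} = 7 i \sqrt{114} \approx 74.74 i$)
$Z{\left(n \right)} = -1$ ($Z{\left(n \right)} = \left(4 - 5\right) + \frac{5 - 5}{4 + n} = -1 + \frac{0}{4 + n} = -1 + 0 = -1$)
$A{\left(r \right)} = -1 - r$
$\frac{d}{A{\left(J{\left(4 \right)} \right)}} = \frac{7 i \sqrt{114}}{-1 - \left(-3 + 4\right)} = \frac{7 i \sqrt{114}}{-1 - 1} = \frac{7 i \sqrt{114}}{-2} = 7 i \sqrt{114} \left(- \frac{1}{2}\right) = - \frac{7 i \sqrt{114}}{2}$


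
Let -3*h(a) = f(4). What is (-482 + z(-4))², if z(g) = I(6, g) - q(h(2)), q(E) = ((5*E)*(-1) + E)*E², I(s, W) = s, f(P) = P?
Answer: 171819664/729 ≈ 2.3569e+5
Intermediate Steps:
h(a) = -4/3 (h(a) = -⅓*4 = -4/3)
q(E) = -4*E³ (q(E) = (-5*E + E)*E² = (-4*E)*E² = -4*E³)
z(g) = -94/27 (z(g) = 6 - (-4)*(-4/3)³ = 6 - (-4)*(-64)/27 = 6 - 1*256/27 = 6 - 256/27 = -94/27)
(-482 + z(-4))² = (-482 - 94/27)² = (-13108/27)² = 171819664/729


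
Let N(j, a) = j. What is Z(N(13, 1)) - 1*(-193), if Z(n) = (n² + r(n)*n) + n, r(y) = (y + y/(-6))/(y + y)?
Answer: 4565/12 ≈ 380.42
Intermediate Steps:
r(y) = 5/12 (r(y) = (y + y*(-⅙))/((2*y)) = (y - y/6)*(1/(2*y)) = (5*y/6)*(1/(2*y)) = 5/12)
Z(n) = n² + 17*n/12 (Z(n) = (n² + 5*n/12) + n = n² + 17*n/12)
Z(N(13, 1)) - 1*(-193) = (1/12)*13*(17 + 12*13) - 1*(-193) = (1/12)*13*(17 + 156) + 193 = (1/12)*13*173 + 193 = 2249/12 + 193 = 4565/12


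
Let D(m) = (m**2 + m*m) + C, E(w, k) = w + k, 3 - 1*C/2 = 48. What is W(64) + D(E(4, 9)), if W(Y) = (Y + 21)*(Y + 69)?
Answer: 11553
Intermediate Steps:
C = -90 (C = 6 - 2*48 = 6 - 96 = -90)
E(w, k) = k + w
W(Y) = (21 + Y)*(69 + Y)
D(m) = -90 + 2*m**2 (D(m) = (m**2 + m*m) - 90 = (m**2 + m**2) - 90 = 2*m**2 - 90 = -90 + 2*m**2)
W(64) + D(E(4, 9)) = (1449 + 64**2 + 90*64) + (-90 + 2*(9 + 4)**2) = (1449 + 4096 + 5760) + (-90 + 2*13**2) = 11305 + (-90 + 2*169) = 11305 + (-90 + 338) = 11305 + 248 = 11553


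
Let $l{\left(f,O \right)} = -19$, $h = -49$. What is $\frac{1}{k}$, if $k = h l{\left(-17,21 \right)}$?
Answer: $\frac{1}{931} \approx 0.0010741$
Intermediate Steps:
$k = 931$ ($k = \left(-49\right) \left(-19\right) = 931$)
$\frac{1}{k} = \frac{1}{931}$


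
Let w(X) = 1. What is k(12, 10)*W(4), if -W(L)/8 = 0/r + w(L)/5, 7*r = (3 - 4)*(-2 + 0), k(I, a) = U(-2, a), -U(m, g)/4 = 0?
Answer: 0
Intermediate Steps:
U(m, g) = 0 (U(m, g) = -4*0 = 0)
k(I, a) = 0
r = 2/7 (r = ((3 - 4)*(-2 + 0))/7 = (-1*(-2))/7 = (⅐)*2 = 2/7 ≈ 0.28571)
W(L) = -8/5 (W(L) = -8*(0/(2/7) + 1/5) = -8*(0*(7/2) + 1*(⅕)) = -8*(0 + ⅕) = -8*⅕ = -8/5)
k(12, 10)*W(4) = 0*(-8/5) = 0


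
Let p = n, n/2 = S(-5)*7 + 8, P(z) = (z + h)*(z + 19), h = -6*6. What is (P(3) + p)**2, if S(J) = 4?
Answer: 427716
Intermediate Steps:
h = -36
P(z) = (-36 + z)*(19 + z) (P(z) = (z - 36)*(z + 19) = (-36 + z)*(19 + z))
n = 72 (n = 2*(4*7 + 8) = 2*(28 + 8) = 2*36 = 72)
p = 72
(P(3) + p)**2 = ((-684 + 3**2 - 17*3) + 72)**2 = ((-684 + 9 - 51) + 72)**2 = (-726 + 72)**2 = (-654)**2 = 427716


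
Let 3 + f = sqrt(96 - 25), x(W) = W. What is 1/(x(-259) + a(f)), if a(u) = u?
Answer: -262/68573 - sqrt(71)/68573 ≈ -0.0039436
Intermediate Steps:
f = -3 + sqrt(71) (f = -3 + sqrt(96 - 25) = -3 + sqrt(71) ≈ 5.4261)
1/(x(-259) + a(f)) = 1/(-259 + (-3 + sqrt(71))) = 1/(-262 + sqrt(71))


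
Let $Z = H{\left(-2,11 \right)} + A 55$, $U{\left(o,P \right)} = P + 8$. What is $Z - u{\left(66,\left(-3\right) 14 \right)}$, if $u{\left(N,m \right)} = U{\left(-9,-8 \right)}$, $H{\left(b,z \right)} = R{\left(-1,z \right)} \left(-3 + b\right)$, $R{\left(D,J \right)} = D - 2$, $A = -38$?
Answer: $-2075$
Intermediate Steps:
$U{\left(o,P \right)} = 8 + P$
$R{\left(D,J \right)} = -2 + D$
$H{\left(b,z \right)} = 9 - 3 b$ ($H{\left(b,z \right)} = \left(-2 - 1\right) \left(-3 + b\right) = - 3 \left(-3 + b\right) = 9 - 3 b$)
$u{\left(N,m \right)} = 0$ ($u{\left(N,m \right)} = 8 - 8 = 0$)
$Z = -2075$ ($Z = \left(9 - -6\right) - 2090 = \left(9 + 6\right) - 2090 = 15 - 2090 = -2075$)
$Z - u{\left(66,\left(-3\right) 14 \right)} = -2075 - 0 = -2075 + 0 = -2075$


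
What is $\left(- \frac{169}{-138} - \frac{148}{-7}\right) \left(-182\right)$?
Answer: $- \frac{280891}{69} \approx -4070.9$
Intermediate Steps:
$\left(- \frac{169}{-138} - \frac{148}{-7}\right) \left(-182\right) = \left(\left(-169\right) \left(- \frac{1}{138}\right) - - \frac{148}{7}\right) \left(-182\right) = \left(\frac{169}{138} + \frac{148}{7}\right) \left(-182\right) = \frac{21607}{966} \left(-182\right) = - \frac{280891}{69}$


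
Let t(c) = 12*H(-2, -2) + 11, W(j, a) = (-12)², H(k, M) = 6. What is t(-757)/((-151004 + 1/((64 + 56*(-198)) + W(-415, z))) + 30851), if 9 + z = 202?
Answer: -903040/1307264641 ≈ -0.00069079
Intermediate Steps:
z = 193 (z = -9 + 202 = 193)
W(j, a) = 144
t(c) = 83 (t(c) = 12*6 + 11 = 72 + 11 = 83)
t(-757)/((-151004 + 1/((64 + 56*(-198)) + W(-415, z))) + 30851) = 83/((-151004 + 1/((64 + 56*(-198)) + 144)) + 30851) = 83/((-151004 + 1/((64 - 11088) + 144)) + 30851) = 83/((-151004 + 1/(-11024 + 144)) + 30851) = 83/((-151004 + 1/(-10880)) + 30851) = 83/((-151004 - 1/10880) + 30851) = 83/(-1642923521/10880 + 30851) = 83/(-1307264641/10880) = 83*(-10880/1307264641) = -903040/1307264641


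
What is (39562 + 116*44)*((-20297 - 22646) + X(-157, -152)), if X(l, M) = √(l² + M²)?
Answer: -1918092038 + 2367298*√17 ≈ -1.9083e+9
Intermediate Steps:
X(l, M) = √(M² + l²)
(39562 + 116*44)*((-20297 - 22646) + X(-157, -152)) = (39562 + 116*44)*((-20297 - 22646) + √((-152)² + (-157)²)) = (39562 + 5104)*(-42943 + √(23104 + 24649)) = 44666*(-42943 + √47753) = 44666*(-42943 + 53*√17) = -1918092038 + 2367298*√17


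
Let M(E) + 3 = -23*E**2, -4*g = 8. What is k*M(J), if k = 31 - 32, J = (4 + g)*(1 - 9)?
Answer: 5891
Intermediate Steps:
g = -2 (g = -1/4*8 = -2)
J = -16 (J = (4 - 2)*(1 - 9) = 2*(-8) = -16)
k = -1
M(E) = -3 - 23*E**2
k*M(J) = -(-3 - 23*(-16)**2) = -(-3 - 23*256) = -(-3 - 5888) = -1*(-5891) = 5891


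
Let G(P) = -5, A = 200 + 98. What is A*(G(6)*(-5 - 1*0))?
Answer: 7450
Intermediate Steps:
A = 298
A*(G(6)*(-5 - 1*0)) = 298*(-5*(-5 - 1*0)) = 298*(-5*(-5 + 0)) = 298*(-5*(-5)) = 298*25 = 7450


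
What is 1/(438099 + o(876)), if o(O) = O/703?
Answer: 703/307984473 ≈ 2.2826e-6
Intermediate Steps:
o(O) = O/703 (o(O) = O*(1/703) = O/703)
1/(438099 + o(876)) = 1/(438099 + (1/703)*876) = 1/(438099 + 876/703) = 1/(307984473/703) = 703/307984473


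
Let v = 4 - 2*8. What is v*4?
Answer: -48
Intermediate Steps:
v = -12 (v = 4 - 16 = -12)
v*4 = -12*4 = -48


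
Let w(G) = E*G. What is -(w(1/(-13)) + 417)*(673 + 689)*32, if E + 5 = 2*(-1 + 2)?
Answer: -236399616/13 ≈ -1.8185e+7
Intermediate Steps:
E = -3 (E = -5 + 2*(-1 + 2) = -5 + 2*1 = -5 + 2 = -3)
w(G) = -3*G
-(w(1/(-13)) + 417)*(673 + 689)*32 = -(-3/(-13) + 417)*(673 + 689)*32 = -(-3*(-1/13) + 417)*1362*32 = -(3/13 + 417)*1362*32 = -(5424/13)*1362*32 = -7387488*32/13 = -1*236399616/13 = -236399616/13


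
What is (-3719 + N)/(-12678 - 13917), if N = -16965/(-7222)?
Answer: 26841653/192069090 ≈ 0.13975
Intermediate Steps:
N = 16965/7222 (N = -16965*(-1/7222) = 16965/7222 ≈ 2.3491)
(-3719 + N)/(-12678 - 13917) = (-3719 + 16965/7222)/(-12678 - 13917) = -26841653/7222/(-26595) = -26841653/7222*(-1/26595) = 26841653/192069090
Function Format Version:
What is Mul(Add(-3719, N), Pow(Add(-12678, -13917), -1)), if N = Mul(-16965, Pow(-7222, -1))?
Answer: Rational(26841653, 192069090) ≈ 0.13975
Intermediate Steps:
N = Rational(16965, 7222) (N = Mul(-16965, Rational(-1, 7222)) = Rational(16965, 7222) ≈ 2.3491)
Mul(Add(-3719, N), Pow(Add(-12678, -13917), -1)) = Mul(Add(-3719, Rational(16965, 7222)), Pow(Add(-12678, -13917), -1)) = Mul(Rational(-26841653, 7222), Pow(-26595, -1)) = Mul(Rational(-26841653, 7222), Rational(-1, 26595)) = Rational(26841653, 192069090)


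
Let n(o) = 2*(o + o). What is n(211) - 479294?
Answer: -478450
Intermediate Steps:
n(o) = 4*o (n(o) = 2*(2*o) = 4*o)
n(211) - 479294 = 4*211 - 479294 = 844 - 479294 = -478450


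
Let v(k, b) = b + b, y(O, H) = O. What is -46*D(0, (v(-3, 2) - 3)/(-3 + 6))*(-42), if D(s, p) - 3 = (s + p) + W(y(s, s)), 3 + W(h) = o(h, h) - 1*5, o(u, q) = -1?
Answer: -10948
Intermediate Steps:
W(h) = -9 (W(h) = -3 + (-1 - 1*5) = -3 + (-1 - 5) = -3 - 6 = -9)
v(k, b) = 2*b
D(s, p) = -6 + p + s (D(s, p) = 3 + ((s + p) - 9) = 3 + ((p + s) - 9) = 3 + (-9 + p + s) = -6 + p + s)
-46*D(0, (v(-3, 2) - 3)/(-3 + 6))*(-42) = -46*(-6 + (2*2 - 3)/(-3 + 6) + 0)*(-42) = -46*(-6 + (4 - 3)/3 + 0)*(-42) = -46*(-6 + 1*(⅓) + 0)*(-42) = -46*(-6 + ⅓ + 0)*(-42) = -46*(-17/3)*(-42) = (782/3)*(-42) = -10948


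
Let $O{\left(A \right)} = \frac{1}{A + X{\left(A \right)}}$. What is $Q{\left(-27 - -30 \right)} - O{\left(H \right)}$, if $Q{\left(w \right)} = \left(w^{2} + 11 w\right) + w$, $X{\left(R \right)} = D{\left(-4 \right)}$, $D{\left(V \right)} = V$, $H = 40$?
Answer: $\frac{1619}{36} \approx 44.972$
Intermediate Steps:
$X{\left(R \right)} = -4$
$Q{\left(w \right)} = w^{2} + 12 w$
$O{\left(A \right)} = \frac{1}{-4 + A}$ ($O{\left(A \right)} = \frac{1}{A - 4} = \frac{1}{-4 + A}$)
$Q{\left(-27 - -30 \right)} - O{\left(H \right)} = \left(-27 - -30\right) \left(12 - -3\right) - \frac{1}{-4 + 40} = \left(-27 + 30\right) \left(12 + \left(-27 + 30\right)\right) - \frac{1}{36} = 3 \left(12 + 3\right) - \frac{1}{36} = 3 \cdot 15 - \frac{1}{36} = 45 - \frac{1}{36} = \frac{1619}{36}$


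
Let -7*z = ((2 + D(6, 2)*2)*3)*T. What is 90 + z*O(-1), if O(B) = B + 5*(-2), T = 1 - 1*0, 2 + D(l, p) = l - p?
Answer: 828/7 ≈ 118.29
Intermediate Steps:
D(l, p) = -2 + l - p (D(l, p) = -2 + (l - p) = -2 + l - p)
T = 1 (T = 1 + 0 = 1)
O(B) = -10 + B (O(B) = B - 10 = -10 + B)
z = -18/7 (z = -(2 + (-2 + 6 - 1*2)*2)*3/7 = -(2 + (-2 + 6 - 2)*2)*3/7 = -(2 + 2*2)*3/7 = -(2 + 4)*3/7 = -6*3/7 = -18/7 ≈ -2.5714)
90 + z*O(-1) = 90 - 18*(-10 - 1)/7 = 90 - 18/7*(-11) = 90 + 198/7 = 828/7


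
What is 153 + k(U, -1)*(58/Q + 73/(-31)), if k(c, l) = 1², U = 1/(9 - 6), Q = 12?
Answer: 28919/186 ≈ 155.48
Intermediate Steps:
U = ⅓ (U = 1/3 = ⅓ ≈ 0.33333)
k(c, l) = 1
153 + k(U, -1)*(58/Q + 73/(-31)) = 153 + 1*(58/12 + 73/(-31)) = 153 + 1*(58*(1/12) + 73*(-1/31)) = 153 + 1*(29/6 - 73/31) = 153 + 1*(461/186) = 153 + 461/186 = 28919/186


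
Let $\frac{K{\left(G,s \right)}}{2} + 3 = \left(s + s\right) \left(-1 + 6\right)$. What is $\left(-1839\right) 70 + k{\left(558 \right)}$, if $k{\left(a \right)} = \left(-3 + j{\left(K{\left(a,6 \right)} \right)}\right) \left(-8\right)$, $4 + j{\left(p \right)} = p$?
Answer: $-129586$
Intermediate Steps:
$K{\left(G,s \right)} = -6 + 20 s$ ($K{\left(G,s \right)} = -6 + 2 \left(s + s\right) \left(-1 + 6\right) = -6 + 2 \cdot 2 s 5 = -6 + 2 \cdot 10 s = -6 + 20 s$)
$j{\left(p \right)} = -4 + p$
$k{\left(a \right)} = -856$ ($k{\left(a \right)} = \left(-3 + \left(-4 + \left(-6 + 20 \cdot 6\right)\right)\right) \left(-8\right) = \left(-3 + \left(-4 + \left(-6 + 120\right)\right)\right) \left(-8\right) = \left(-3 + \left(-4 + 114\right)\right) \left(-8\right) = \left(-3 + 110\right) \left(-8\right) = 107 \left(-8\right) = -856$)
$\left(-1839\right) 70 + k{\left(558 \right)} = \left(-1839\right) 70 - 856 = -128730 - 856 = -129586$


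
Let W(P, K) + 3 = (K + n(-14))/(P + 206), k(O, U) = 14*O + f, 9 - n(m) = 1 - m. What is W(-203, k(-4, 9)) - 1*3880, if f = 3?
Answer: -11708/3 ≈ -3902.7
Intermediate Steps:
n(m) = 8 + m (n(m) = 9 - (1 - m) = 9 + (-1 + m) = 8 + m)
k(O, U) = 3 + 14*O (k(O, U) = 14*O + 3 = 3 + 14*O)
W(P, K) = -3 + (-6 + K)/(206 + P) (W(P, K) = -3 + (K + (8 - 14))/(P + 206) = -3 + (K - 6)/(206 + P) = -3 + (-6 + K)/(206 + P))
W(-203, k(-4, 9)) - 1*3880 = (-624 + (3 + 14*(-4)) - 3*(-203))/(206 - 203) - 1*3880 = (-624 + (3 - 56) + 609)/3 - 3880 = (-624 - 53 + 609)/3 - 3880 = (1/3)*(-68) - 3880 = -68/3 - 3880 = -11708/3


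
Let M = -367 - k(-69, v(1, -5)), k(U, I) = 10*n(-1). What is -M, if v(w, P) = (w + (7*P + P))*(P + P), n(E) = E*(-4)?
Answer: 407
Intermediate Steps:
n(E) = -4*E
v(w, P) = 2*P*(w + 8*P) (v(w, P) = (w + 8*P)*(2*P) = 2*P*(w + 8*P))
k(U, I) = 40 (k(U, I) = 10*(-4*(-1)) = 10*4 = 40)
M = -407 (M = -367 - 1*40 = -367 - 40 = -407)
-M = -1*(-407) = 407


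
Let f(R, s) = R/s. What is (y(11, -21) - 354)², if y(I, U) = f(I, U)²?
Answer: 24333816049/194481 ≈ 1.2512e+5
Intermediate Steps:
y(I, U) = I²/U² (y(I, U) = (I/U)² = I²/U²)
(y(11, -21) - 354)² = (11²/(-21)² - 354)² = (121*(1/441) - 354)² = (121/441 - 354)² = (-155993/441)² = 24333816049/194481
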